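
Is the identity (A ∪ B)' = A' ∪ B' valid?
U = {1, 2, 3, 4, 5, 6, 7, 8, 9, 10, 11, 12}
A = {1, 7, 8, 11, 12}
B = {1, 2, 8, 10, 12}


LHS: A ∪ B = {1, 2, 7, 8, 10, 11, 12}
(A ∪ B)' = U \ (A ∪ B) = {3, 4, 5, 6, 9}
A' = {2, 3, 4, 5, 6, 9, 10}, B' = {3, 4, 5, 6, 7, 9, 11}
Claimed RHS: A' ∪ B' = {2, 3, 4, 5, 6, 7, 9, 10, 11}
Identity is INVALID: LHS = {3, 4, 5, 6, 9} but the RHS claimed here equals {2, 3, 4, 5, 6, 7, 9, 10, 11}. The correct form is (A ∪ B)' = A' ∩ B'.

Identity is invalid: (A ∪ B)' = {3, 4, 5, 6, 9} but A' ∪ B' = {2, 3, 4, 5, 6, 7, 9, 10, 11}. The correct De Morgan law is (A ∪ B)' = A' ∩ B'.


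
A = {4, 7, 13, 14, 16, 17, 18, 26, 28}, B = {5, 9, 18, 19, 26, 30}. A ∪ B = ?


A ∪ B = all elements in A or B (or both)
A = {4, 7, 13, 14, 16, 17, 18, 26, 28}
B = {5, 9, 18, 19, 26, 30}
A ∪ B = {4, 5, 7, 9, 13, 14, 16, 17, 18, 19, 26, 28, 30}

A ∪ B = {4, 5, 7, 9, 13, 14, 16, 17, 18, 19, 26, 28, 30}


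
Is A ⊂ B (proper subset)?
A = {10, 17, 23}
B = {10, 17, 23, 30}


A ⊂ B requires: A ⊆ B AND A ≠ B.
A ⊆ B? Yes
A = B? No
A ⊂ B: Yes (A is a proper subset of B)

Yes, A ⊂ B


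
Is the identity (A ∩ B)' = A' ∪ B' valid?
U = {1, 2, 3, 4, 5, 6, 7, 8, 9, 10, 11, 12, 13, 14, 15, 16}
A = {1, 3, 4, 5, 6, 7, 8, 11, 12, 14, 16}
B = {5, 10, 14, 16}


LHS: A ∩ B = {5, 14, 16}
(A ∩ B)' = U \ (A ∩ B) = {1, 2, 3, 4, 6, 7, 8, 9, 10, 11, 12, 13, 15}
A' = {2, 9, 10, 13, 15}, B' = {1, 2, 3, 4, 6, 7, 8, 9, 11, 12, 13, 15}
Claimed RHS: A' ∪ B' = {1, 2, 3, 4, 6, 7, 8, 9, 10, 11, 12, 13, 15}
Identity is VALID: LHS = RHS = {1, 2, 3, 4, 6, 7, 8, 9, 10, 11, 12, 13, 15} ✓

Identity is valid. (A ∩ B)' = A' ∪ B' = {1, 2, 3, 4, 6, 7, 8, 9, 10, 11, 12, 13, 15}


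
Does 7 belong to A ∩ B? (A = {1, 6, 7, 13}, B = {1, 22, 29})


A = {1, 6, 7, 13}, B = {1, 22, 29}
A ∩ B = elements in both A and B
A ∩ B = {1}
Checking if 7 ∈ A ∩ B
7 is not in A ∩ B → False

7 ∉ A ∩ B


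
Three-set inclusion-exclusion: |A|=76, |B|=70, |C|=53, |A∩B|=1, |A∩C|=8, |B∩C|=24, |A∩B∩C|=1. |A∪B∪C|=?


|A∪B∪C| = |A|+|B|+|C| - |A∩B|-|A∩C|-|B∩C| + |A∩B∩C|
= 76+70+53 - 1-8-24 + 1
= 199 - 33 + 1
= 167

|A ∪ B ∪ C| = 167


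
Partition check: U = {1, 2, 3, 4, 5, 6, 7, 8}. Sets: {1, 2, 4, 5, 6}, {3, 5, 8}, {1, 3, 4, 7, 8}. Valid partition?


A partition requires: (1) non-empty parts, (2) pairwise disjoint, (3) union = U
Parts: {1, 2, 4, 5, 6}, {3, 5, 8}, {1, 3, 4, 7, 8}
Union of parts: {1, 2, 3, 4, 5, 6, 7, 8}
U = {1, 2, 3, 4, 5, 6, 7, 8}
All non-empty? True
Pairwise disjoint? False
Covers U? True

No, not a valid partition


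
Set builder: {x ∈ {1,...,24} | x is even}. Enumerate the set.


Checking each candidate:
Condition: even numbers in {1,...,24}
Result = {2, 4, 6, 8, 10, 12, 14, 16, 18, 20, 22, 24}

{2, 4, 6, 8, 10, 12, 14, 16, 18, 20, 22, 24}


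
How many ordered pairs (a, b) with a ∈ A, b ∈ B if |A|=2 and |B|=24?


|A × B| = |A| × |B|
= 2 × 24
= 48

|A × B| = 48


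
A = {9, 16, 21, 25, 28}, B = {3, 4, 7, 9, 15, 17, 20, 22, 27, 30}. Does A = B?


Two sets are equal iff they have exactly the same elements.
A = {9, 16, 21, 25, 28}
B = {3, 4, 7, 9, 15, 17, 20, 22, 27, 30}
Differences: {3, 4, 7, 15, 16, 17, 20, 21, 22, 25, 27, 28, 30}
A ≠ B

No, A ≠ B


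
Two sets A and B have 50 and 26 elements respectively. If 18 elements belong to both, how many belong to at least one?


|A ∪ B| = |A| + |B| - |A ∩ B|
= 50 + 26 - 18
= 58

|A ∪ B| = 58


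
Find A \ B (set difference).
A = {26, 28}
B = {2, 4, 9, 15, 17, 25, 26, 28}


A \ B = elements in A but not in B
A = {26, 28}
B = {2, 4, 9, 15, 17, 25, 26, 28}
Remove from A any elements in B
A \ B = ∅

A \ B = ∅


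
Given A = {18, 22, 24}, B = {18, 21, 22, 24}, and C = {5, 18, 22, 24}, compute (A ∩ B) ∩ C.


A ∩ B = {18, 22, 24}
(A ∩ B) ∩ C = {18, 22, 24}

A ∩ B ∩ C = {18, 22, 24}


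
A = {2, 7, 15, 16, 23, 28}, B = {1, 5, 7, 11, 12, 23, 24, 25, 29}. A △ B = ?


A △ B = (A \ B) ∪ (B \ A) = elements in exactly one of A or B
A \ B = {2, 15, 16, 28}
B \ A = {1, 5, 11, 12, 24, 25, 29}
A △ B = {1, 2, 5, 11, 12, 15, 16, 24, 25, 28, 29}

A △ B = {1, 2, 5, 11, 12, 15, 16, 24, 25, 28, 29}


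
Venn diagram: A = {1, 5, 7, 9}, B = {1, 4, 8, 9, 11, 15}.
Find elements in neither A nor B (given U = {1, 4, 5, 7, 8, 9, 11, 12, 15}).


A = {1, 5, 7, 9}
B = {1, 4, 8, 9, 11, 15}
Region: in neither A nor B (given U = {1, 4, 5, 7, 8, 9, 11, 12, 15})
Elements: {12}

Elements in neither A nor B (given U = {1, 4, 5, 7, 8, 9, 11, 12, 15}): {12}


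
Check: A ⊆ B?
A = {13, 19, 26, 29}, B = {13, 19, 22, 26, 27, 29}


A ⊆ B means every element of A is in B.
All elements of A are in B.
So A ⊆ B.

Yes, A ⊆ B


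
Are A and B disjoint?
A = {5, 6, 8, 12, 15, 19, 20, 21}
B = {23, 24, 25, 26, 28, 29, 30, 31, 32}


Disjoint means A ∩ B = ∅.
A ∩ B = ∅
A ∩ B = ∅, so A and B are disjoint.

Yes, A and B are disjoint


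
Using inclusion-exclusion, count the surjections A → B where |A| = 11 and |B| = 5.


n = |A| = 11, k = |B| = 5. Surjections via inclusion-exclusion:
S(n,k) = Σ(-1)^i × C(k,i) × (k-i)^n, i=0 to k
i=0: (-1)^0×C(5,0)×5^11 = 48828125
i=1: (-1)^1×C(5,1)×4^11 = -20971520
i=2: (-1)^2×C(5,2)×3^11 = 1771470
i=3: (-1)^3×C(5,3)×2^11 = -20480
i=4: (-1)^4×C(5,4)×1^11 = 5
i=5: (-1)^5×C(5,5)×0^11 = 0
Total = 29607600

Number of surjections = 29607600


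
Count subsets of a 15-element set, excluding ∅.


Total subsets = 2^n = 2^15 = 32768
Non-empty subsets exclude the empty set: 2^n - 1
= 32768 - 1
= 32767

Number of non-empty subsets = 32767


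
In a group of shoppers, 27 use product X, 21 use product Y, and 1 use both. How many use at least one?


|A ∪ B| = |A| + |B| - |A ∩ B|
= 27 + 21 - 1
= 47

|A ∪ B| = 47


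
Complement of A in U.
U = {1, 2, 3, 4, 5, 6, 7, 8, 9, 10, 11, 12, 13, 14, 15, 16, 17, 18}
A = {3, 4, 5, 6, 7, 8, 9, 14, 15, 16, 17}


Aᶜ = U \ A = elements in U but not in A
U = {1, 2, 3, 4, 5, 6, 7, 8, 9, 10, 11, 12, 13, 14, 15, 16, 17, 18}
A = {3, 4, 5, 6, 7, 8, 9, 14, 15, 16, 17}
Aᶜ = {1, 2, 10, 11, 12, 13, 18}

Aᶜ = {1, 2, 10, 11, 12, 13, 18}


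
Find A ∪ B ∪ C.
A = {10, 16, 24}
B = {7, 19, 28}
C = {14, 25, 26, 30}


A ∪ B = {7, 10, 16, 19, 24, 28}
(A ∪ B) ∪ C = {7, 10, 14, 16, 19, 24, 25, 26, 28, 30}

A ∪ B ∪ C = {7, 10, 14, 16, 19, 24, 25, 26, 28, 30}


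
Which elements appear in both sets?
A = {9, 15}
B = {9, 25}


A ∩ B = elements in both A and B
A = {9, 15}
B = {9, 25}
A ∩ B = {9}

A ∩ B = {9}


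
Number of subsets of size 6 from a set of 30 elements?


C(n,k) = n! / (k!(n-k)!)
C(30,6) = 30! / (6!24!)
= 593775

C(30,6) = 593775


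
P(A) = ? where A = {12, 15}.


|A| = 2, so |P(A)| = 2^2 = 4
Enumerate subsets by cardinality (0 to 2):
∅, {12}, {15}, {12, 15}

P(A) has 4 subsets: ∅, {12}, {15}, {12, 15}


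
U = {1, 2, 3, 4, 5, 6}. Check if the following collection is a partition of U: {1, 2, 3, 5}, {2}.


A partition requires: (1) non-empty parts, (2) pairwise disjoint, (3) union = U
Parts: {1, 2, 3, 5}, {2}
Union of parts: {1, 2, 3, 5}
U = {1, 2, 3, 4, 5, 6}
All non-empty? True
Pairwise disjoint? False
Covers U? False

No, not a valid partition


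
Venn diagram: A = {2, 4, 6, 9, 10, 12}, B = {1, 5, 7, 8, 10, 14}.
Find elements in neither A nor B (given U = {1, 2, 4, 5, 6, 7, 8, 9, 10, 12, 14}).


A = {2, 4, 6, 9, 10, 12}
B = {1, 5, 7, 8, 10, 14}
Region: in neither A nor B (given U = {1, 2, 4, 5, 6, 7, 8, 9, 10, 12, 14})
Elements: ∅

Elements in neither A nor B (given U = {1, 2, 4, 5, 6, 7, 8, 9, 10, 12, 14}): ∅


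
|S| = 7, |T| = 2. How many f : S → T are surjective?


n = |S| = 7, k = |T| = 2. Surjections via inclusion-exclusion:
S(n,k) = Σ(-1)^i × C(k,i) × (k-i)^n, i=0 to k
i=0: (-1)^0×C(2,0)×2^7 = 128
i=1: (-1)^1×C(2,1)×1^7 = -2
i=2: (-1)^2×C(2,2)×0^7 = 0
Total = 126

Number of surjections = 126


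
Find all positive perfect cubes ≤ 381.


Checking each candidate:
Condition: positive perfect cubes ≤ 381
Result = {1, 8, 27, 64, 125, 216, 343}

{1, 8, 27, 64, 125, 216, 343}


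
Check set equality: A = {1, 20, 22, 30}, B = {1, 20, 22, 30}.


Two sets are equal iff they have exactly the same elements.
A = {1, 20, 22, 30}
B = {1, 20, 22, 30}
Same elements → A = B

Yes, A = B


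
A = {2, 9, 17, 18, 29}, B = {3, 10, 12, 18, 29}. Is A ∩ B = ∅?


Disjoint means A ∩ B = ∅.
A ∩ B = {18, 29}
A ∩ B ≠ ∅, so A and B are NOT disjoint.

No, A and B are not disjoint (A ∩ B = {18, 29})


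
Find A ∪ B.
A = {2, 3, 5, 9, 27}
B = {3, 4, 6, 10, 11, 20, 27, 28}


A ∪ B = all elements in A or B (or both)
A = {2, 3, 5, 9, 27}
B = {3, 4, 6, 10, 11, 20, 27, 28}
A ∪ B = {2, 3, 4, 5, 6, 9, 10, 11, 20, 27, 28}

A ∪ B = {2, 3, 4, 5, 6, 9, 10, 11, 20, 27, 28}


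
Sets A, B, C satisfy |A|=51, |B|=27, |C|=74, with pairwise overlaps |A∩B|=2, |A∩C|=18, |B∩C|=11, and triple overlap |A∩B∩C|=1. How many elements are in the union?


|A∪B∪C| = |A|+|B|+|C| - |A∩B|-|A∩C|-|B∩C| + |A∩B∩C|
= 51+27+74 - 2-18-11 + 1
= 152 - 31 + 1
= 122

|A ∪ B ∪ C| = 122


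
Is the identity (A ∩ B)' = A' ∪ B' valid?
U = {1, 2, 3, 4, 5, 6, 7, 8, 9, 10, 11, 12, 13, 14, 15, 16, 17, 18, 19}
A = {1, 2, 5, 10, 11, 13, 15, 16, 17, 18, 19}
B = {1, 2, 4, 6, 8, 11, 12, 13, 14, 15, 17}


LHS: A ∩ B = {1, 2, 11, 13, 15, 17}
(A ∩ B)' = U \ (A ∩ B) = {3, 4, 5, 6, 7, 8, 9, 10, 12, 14, 16, 18, 19}
A' = {3, 4, 6, 7, 8, 9, 12, 14}, B' = {3, 5, 7, 9, 10, 16, 18, 19}
Claimed RHS: A' ∪ B' = {3, 4, 5, 6, 7, 8, 9, 10, 12, 14, 16, 18, 19}
Identity is VALID: LHS = RHS = {3, 4, 5, 6, 7, 8, 9, 10, 12, 14, 16, 18, 19} ✓

Identity is valid. (A ∩ B)' = A' ∪ B' = {3, 4, 5, 6, 7, 8, 9, 10, 12, 14, 16, 18, 19}


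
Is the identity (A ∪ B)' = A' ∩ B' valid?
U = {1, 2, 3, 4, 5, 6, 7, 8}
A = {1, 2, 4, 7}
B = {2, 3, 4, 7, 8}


LHS: A ∪ B = {1, 2, 3, 4, 7, 8}
(A ∪ B)' = U \ (A ∪ B) = {5, 6}
A' = {3, 5, 6, 8}, B' = {1, 5, 6}
Claimed RHS: A' ∩ B' = {5, 6}
Identity is VALID: LHS = RHS = {5, 6} ✓

Identity is valid. (A ∪ B)' = A' ∩ B' = {5, 6}


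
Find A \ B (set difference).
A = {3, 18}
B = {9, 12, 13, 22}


A \ B = elements in A but not in B
A = {3, 18}
B = {9, 12, 13, 22}
Remove from A any elements in B
A \ B = {3, 18}

A \ B = {3, 18}


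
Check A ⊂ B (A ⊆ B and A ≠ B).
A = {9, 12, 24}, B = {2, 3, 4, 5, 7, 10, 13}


A ⊂ B requires: A ⊆ B AND A ≠ B.
A ⊆ B? No
A ⊄ B, so A is not a proper subset.

No, A is not a proper subset of B


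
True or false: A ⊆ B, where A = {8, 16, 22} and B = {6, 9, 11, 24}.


A ⊆ B means every element of A is in B.
Elements in A not in B: {8, 16, 22}
So A ⊄ B.

No, A ⊄ B


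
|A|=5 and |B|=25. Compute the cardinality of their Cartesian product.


|A × B| = |A| × |B|
= 5 × 25
= 125

|A × B| = 125


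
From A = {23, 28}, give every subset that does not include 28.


A subset of A that omits 28 is a subset of A \ {28}, so there are 2^(n-1) = 2^1 = 2 of them.
Subsets excluding 28: ∅, {23}

Subsets excluding 28 (2 total): ∅, {23}


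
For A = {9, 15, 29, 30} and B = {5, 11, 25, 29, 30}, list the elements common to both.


A ∩ B = elements in both A and B
A = {9, 15, 29, 30}
B = {5, 11, 25, 29, 30}
A ∩ B = {29, 30}

A ∩ B = {29, 30}


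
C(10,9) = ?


C(n,k) = n! / (k!(n-k)!)
C(10,9) = 10! / (9!1!)
= 10

C(10,9) = 10


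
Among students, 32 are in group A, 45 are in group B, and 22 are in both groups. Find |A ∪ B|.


|A ∪ B| = |A| + |B| - |A ∩ B|
= 32 + 45 - 22
= 55

|A ∪ B| = 55


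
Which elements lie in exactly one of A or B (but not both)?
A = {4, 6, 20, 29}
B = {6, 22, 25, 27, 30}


A △ B = (A \ B) ∪ (B \ A) = elements in exactly one of A or B
A \ B = {4, 20, 29}
B \ A = {22, 25, 27, 30}
A △ B = {4, 20, 22, 25, 27, 29, 30}

A △ B = {4, 20, 22, 25, 27, 29, 30}


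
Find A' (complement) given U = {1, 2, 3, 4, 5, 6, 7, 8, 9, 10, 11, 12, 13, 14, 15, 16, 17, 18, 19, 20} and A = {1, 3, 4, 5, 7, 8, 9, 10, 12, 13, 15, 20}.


Aᶜ = U \ A = elements in U but not in A
U = {1, 2, 3, 4, 5, 6, 7, 8, 9, 10, 11, 12, 13, 14, 15, 16, 17, 18, 19, 20}
A = {1, 3, 4, 5, 7, 8, 9, 10, 12, 13, 15, 20}
Aᶜ = {2, 6, 11, 14, 16, 17, 18, 19}

Aᶜ = {2, 6, 11, 14, 16, 17, 18, 19}


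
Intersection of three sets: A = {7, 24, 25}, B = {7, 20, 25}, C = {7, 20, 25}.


A ∩ B = {7, 25}
(A ∩ B) ∩ C = {7, 25}

A ∩ B ∩ C = {7, 25}


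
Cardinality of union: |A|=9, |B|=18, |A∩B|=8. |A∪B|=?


|A ∪ B| = |A| + |B| - |A ∩ B|
= 9 + 18 - 8
= 19

|A ∪ B| = 19


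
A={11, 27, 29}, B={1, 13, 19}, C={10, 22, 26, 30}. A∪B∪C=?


A ∪ B = {1, 11, 13, 19, 27, 29}
(A ∪ B) ∪ C = {1, 10, 11, 13, 19, 22, 26, 27, 29, 30}

A ∪ B ∪ C = {1, 10, 11, 13, 19, 22, 26, 27, 29, 30}


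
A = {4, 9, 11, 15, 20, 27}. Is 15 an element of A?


A = {4, 9, 11, 15, 20, 27}
Checking if 15 is in A
15 is in A → True

15 ∈ A


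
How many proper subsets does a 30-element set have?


Total subsets = 2^n = 2^30 = 1073741824
Proper subsets exclude the set itself: 2^n - 1
= 1073741824 - 1
= 1073741823

Number of proper subsets = 1073741823


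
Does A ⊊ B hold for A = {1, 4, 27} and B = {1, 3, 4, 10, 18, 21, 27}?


A ⊂ B requires: A ⊆ B AND A ≠ B.
A ⊆ B? Yes
A = B? No
A ⊂ B: Yes (A is a proper subset of B)

Yes, A ⊂ B


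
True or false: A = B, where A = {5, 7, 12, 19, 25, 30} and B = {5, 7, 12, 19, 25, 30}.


Two sets are equal iff they have exactly the same elements.
A = {5, 7, 12, 19, 25, 30}
B = {5, 7, 12, 19, 25, 30}
Same elements → A = B

Yes, A = B


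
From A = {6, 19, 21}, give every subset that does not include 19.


A subset of A that omits 19 is a subset of A \ {19}, so there are 2^(n-1) = 2^2 = 4 of them.
Subsets excluding 19: ∅, {6}, {21}, {6, 21}

Subsets excluding 19 (4 total): ∅, {6}, {21}, {6, 21}


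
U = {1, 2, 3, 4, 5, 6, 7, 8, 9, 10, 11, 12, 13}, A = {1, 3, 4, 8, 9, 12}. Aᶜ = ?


Aᶜ = U \ A = elements in U but not in A
U = {1, 2, 3, 4, 5, 6, 7, 8, 9, 10, 11, 12, 13}
A = {1, 3, 4, 8, 9, 12}
Aᶜ = {2, 5, 6, 7, 10, 11, 13}

Aᶜ = {2, 5, 6, 7, 10, 11, 13}


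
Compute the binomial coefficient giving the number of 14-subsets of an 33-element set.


C(n,k) = n! / (k!(n-k)!)
C(33,14) = 33! / (14!19!)
= 818809200

C(33,14) = 818809200


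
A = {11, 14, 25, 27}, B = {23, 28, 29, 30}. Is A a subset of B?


A ⊆ B means every element of A is in B.
Elements in A not in B: {11, 14, 25, 27}
So A ⊄ B.

No, A ⊄ B


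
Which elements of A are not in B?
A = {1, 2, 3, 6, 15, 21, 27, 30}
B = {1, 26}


A \ B = elements in A but not in B
A = {1, 2, 3, 6, 15, 21, 27, 30}
B = {1, 26}
Remove from A any elements in B
A \ B = {2, 3, 6, 15, 21, 27, 30}

A \ B = {2, 3, 6, 15, 21, 27, 30}


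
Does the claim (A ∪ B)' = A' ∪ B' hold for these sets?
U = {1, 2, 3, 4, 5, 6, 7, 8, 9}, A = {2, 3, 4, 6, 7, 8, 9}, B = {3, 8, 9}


LHS: A ∪ B = {2, 3, 4, 6, 7, 8, 9}
(A ∪ B)' = U \ (A ∪ B) = {1, 5}
A' = {1, 5}, B' = {1, 2, 4, 5, 6, 7}
Claimed RHS: A' ∪ B' = {1, 2, 4, 5, 6, 7}
Identity is INVALID: LHS = {1, 5} but the RHS claimed here equals {1, 2, 4, 5, 6, 7}. The correct form is (A ∪ B)' = A' ∩ B'.

Identity is invalid: (A ∪ B)' = {1, 5} but A' ∪ B' = {1, 2, 4, 5, 6, 7}. The correct De Morgan law is (A ∪ B)' = A' ∩ B'.


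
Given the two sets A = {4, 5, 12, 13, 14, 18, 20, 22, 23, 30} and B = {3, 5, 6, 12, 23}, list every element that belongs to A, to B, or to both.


A ∪ B = all elements in A or B (or both)
A = {4, 5, 12, 13, 14, 18, 20, 22, 23, 30}
B = {3, 5, 6, 12, 23}
A ∪ B = {3, 4, 5, 6, 12, 13, 14, 18, 20, 22, 23, 30}

A ∪ B = {3, 4, 5, 6, 12, 13, 14, 18, 20, 22, 23, 30}


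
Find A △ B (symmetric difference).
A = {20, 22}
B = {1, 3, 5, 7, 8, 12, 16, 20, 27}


A △ B = (A \ B) ∪ (B \ A) = elements in exactly one of A or B
A \ B = {22}
B \ A = {1, 3, 5, 7, 8, 12, 16, 27}
A △ B = {1, 3, 5, 7, 8, 12, 16, 22, 27}

A △ B = {1, 3, 5, 7, 8, 12, 16, 22, 27}


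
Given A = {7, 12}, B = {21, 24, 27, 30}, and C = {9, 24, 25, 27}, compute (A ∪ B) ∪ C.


A ∪ B = {7, 12, 21, 24, 27, 30}
(A ∪ B) ∪ C = {7, 9, 12, 21, 24, 25, 27, 30}

A ∪ B ∪ C = {7, 9, 12, 21, 24, 25, 27, 30}


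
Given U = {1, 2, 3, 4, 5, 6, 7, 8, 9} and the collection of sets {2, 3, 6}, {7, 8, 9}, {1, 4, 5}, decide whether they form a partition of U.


A partition requires: (1) non-empty parts, (2) pairwise disjoint, (3) union = U
Parts: {2, 3, 6}, {7, 8, 9}, {1, 4, 5}
Union of parts: {1, 2, 3, 4, 5, 6, 7, 8, 9}
U = {1, 2, 3, 4, 5, 6, 7, 8, 9}
All non-empty? True
Pairwise disjoint? True
Covers U? True

Yes, valid partition


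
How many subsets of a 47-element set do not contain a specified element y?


Subsets of A avoiding y are subsets of A \ {y}, which has 46 elements.
Count = 2^(n-1) = 2^46
= 70368744177664

Number of subsets avoiding y = 70368744177664


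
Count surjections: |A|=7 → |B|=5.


n = |A| = 7, k = |B| = 5. Surjections via inclusion-exclusion:
S(n,k) = Σ(-1)^i × C(k,i) × (k-i)^n, i=0 to k
i=0: (-1)^0×C(5,0)×5^7 = 78125
i=1: (-1)^1×C(5,1)×4^7 = -81920
i=2: (-1)^2×C(5,2)×3^7 = 21870
i=3: (-1)^3×C(5,3)×2^7 = -1280
i=4: (-1)^4×C(5,4)×1^7 = 5
i=5: (-1)^5×C(5,5)×0^7 = 0
Total = 16800

Number of surjections = 16800


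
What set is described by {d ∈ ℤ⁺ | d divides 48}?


Checking each candidate:
Condition: positive divisors of 48
Result = {1, 2, 3, 4, 6, 8, 12, 16, 24, 48}

{1, 2, 3, 4, 6, 8, 12, 16, 24, 48}


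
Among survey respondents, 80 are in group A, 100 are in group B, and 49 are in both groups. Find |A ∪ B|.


|A ∪ B| = |A| + |B| - |A ∩ B|
= 80 + 100 - 49
= 131

|A ∪ B| = 131


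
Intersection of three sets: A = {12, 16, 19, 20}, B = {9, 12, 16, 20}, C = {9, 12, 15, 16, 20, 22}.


A ∩ B = {12, 16, 20}
(A ∩ B) ∩ C = {12, 16, 20}

A ∩ B ∩ C = {12, 16, 20}


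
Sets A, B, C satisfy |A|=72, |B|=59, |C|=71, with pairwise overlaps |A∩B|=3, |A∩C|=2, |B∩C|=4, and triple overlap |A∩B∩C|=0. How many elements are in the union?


|A∪B∪C| = |A|+|B|+|C| - |A∩B|-|A∩C|-|B∩C| + |A∩B∩C|
= 72+59+71 - 3-2-4 + 0
= 202 - 9 + 0
= 193

|A ∪ B ∪ C| = 193


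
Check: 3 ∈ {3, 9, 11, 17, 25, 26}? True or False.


A = {3, 9, 11, 17, 25, 26}
Checking if 3 is in A
3 is in A → True

3 ∈ A


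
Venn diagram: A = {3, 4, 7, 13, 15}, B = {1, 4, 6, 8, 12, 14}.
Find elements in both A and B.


A = {3, 4, 7, 13, 15}
B = {1, 4, 6, 8, 12, 14}
Region: in both A and B
Elements: {4}

Elements in both A and B: {4}


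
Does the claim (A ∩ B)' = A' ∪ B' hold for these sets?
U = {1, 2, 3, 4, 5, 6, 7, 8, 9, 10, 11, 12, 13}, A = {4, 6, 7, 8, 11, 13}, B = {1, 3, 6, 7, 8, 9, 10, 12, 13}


LHS: A ∩ B = {6, 7, 8, 13}
(A ∩ B)' = U \ (A ∩ B) = {1, 2, 3, 4, 5, 9, 10, 11, 12}
A' = {1, 2, 3, 5, 9, 10, 12}, B' = {2, 4, 5, 11}
Claimed RHS: A' ∪ B' = {1, 2, 3, 4, 5, 9, 10, 11, 12}
Identity is VALID: LHS = RHS = {1, 2, 3, 4, 5, 9, 10, 11, 12} ✓

Identity is valid. (A ∩ B)' = A' ∪ B' = {1, 2, 3, 4, 5, 9, 10, 11, 12}


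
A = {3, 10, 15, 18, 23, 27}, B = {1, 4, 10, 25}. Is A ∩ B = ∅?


Disjoint means A ∩ B = ∅.
A ∩ B = {10}
A ∩ B ≠ ∅, so A and B are NOT disjoint.

No, A and B are not disjoint (A ∩ B = {10})


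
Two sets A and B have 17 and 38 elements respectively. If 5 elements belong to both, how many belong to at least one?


|A ∪ B| = |A| + |B| - |A ∩ B|
= 17 + 38 - 5
= 50

|A ∪ B| = 50


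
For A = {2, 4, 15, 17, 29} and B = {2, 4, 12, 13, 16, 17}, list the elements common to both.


A ∩ B = elements in both A and B
A = {2, 4, 15, 17, 29}
B = {2, 4, 12, 13, 16, 17}
A ∩ B = {2, 4, 17}

A ∩ B = {2, 4, 17}


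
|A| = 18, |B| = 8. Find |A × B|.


|A × B| = |A| × |B|
= 18 × 8
= 144

|A × B| = 144


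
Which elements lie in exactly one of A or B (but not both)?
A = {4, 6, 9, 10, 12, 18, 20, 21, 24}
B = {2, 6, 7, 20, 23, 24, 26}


A △ B = (A \ B) ∪ (B \ A) = elements in exactly one of A or B
A \ B = {4, 9, 10, 12, 18, 21}
B \ A = {2, 7, 23, 26}
A △ B = {2, 4, 7, 9, 10, 12, 18, 21, 23, 26}

A △ B = {2, 4, 7, 9, 10, 12, 18, 21, 23, 26}


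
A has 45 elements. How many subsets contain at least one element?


Total subsets = 2^n = 2^45 = 35184372088832
Non-empty subsets exclude the empty set: 2^n - 1
= 35184372088832 - 1
= 35184372088831

Number of non-empty subsets = 35184372088831


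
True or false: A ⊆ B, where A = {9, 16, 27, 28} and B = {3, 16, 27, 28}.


A ⊆ B means every element of A is in B.
Elements in A not in B: {9}
So A ⊄ B.

No, A ⊄ B


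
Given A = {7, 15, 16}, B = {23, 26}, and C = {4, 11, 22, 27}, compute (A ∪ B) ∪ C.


A ∪ B = {7, 15, 16, 23, 26}
(A ∪ B) ∪ C = {4, 7, 11, 15, 16, 22, 23, 26, 27}

A ∪ B ∪ C = {4, 7, 11, 15, 16, 22, 23, 26, 27}


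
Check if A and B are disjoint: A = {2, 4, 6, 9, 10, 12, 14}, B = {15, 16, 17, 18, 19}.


Disjoint means A ∩ B = ∅.
A ∩ B = ∅
A ∩ B = ∅, so A and B are disjoint.

Yes, A and B are disjoint


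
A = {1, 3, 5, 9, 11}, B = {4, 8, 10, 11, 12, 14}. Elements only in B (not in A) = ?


A = {1, 3, 5, 9, 11}
B = {4, 8, 10, 11, 12, 14}
Region: only in B (not in A)
Elements: {4, 8, 10, 12, 14}

Elements only in B (not in A): {4, 8, 10, 12, 14}


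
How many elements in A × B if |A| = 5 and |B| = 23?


|A × B| = |A| × |B|
= 5 × 23
= 115

|A × B| = 115


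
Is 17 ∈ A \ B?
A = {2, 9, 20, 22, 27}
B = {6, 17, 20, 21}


A = {2, 9, 20, 22, 27}, B = {6, 17, 20, 21}
A \ B = elements in A but not in B
A \ B = {2, 9, 22, 27}
Checking if 17 ∈ A \ B
17 is not in A \ B → False

17 ∉ A \ B


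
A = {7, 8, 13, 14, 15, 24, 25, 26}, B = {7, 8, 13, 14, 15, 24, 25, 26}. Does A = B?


Two sets are equal iff they have exactly the same elements.
A = {7, 8, 13, 14, 15, 24, 25, 26}
B = {7, 8, 13, 14, 15, 24, 25, 26}
Same elements → A = B

Yes, A = B


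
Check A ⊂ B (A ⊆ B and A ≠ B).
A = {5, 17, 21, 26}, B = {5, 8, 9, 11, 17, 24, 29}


A ⊂ B requires: A ⊆ B AND A ≠ B.
A ⊆ B? No
A ⊄ B, so A is not a proper subset.

No, A is not a proper subset of B


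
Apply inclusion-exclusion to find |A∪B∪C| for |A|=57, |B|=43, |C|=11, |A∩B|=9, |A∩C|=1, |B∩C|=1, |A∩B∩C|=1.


|A∪B∪C| = |A|+|B|+|C| - |A∩B|-|A∩C|-|B∩C| + |A∩B∩C|
= 57+43+11 - 9-1-1 + 1
= 111 - 11 + 1
= 101

|A ∪ B ∪ C| = 101


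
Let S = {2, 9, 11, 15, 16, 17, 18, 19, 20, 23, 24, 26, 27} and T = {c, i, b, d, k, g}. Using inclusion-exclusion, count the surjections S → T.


n = |S| = 13, k = |T| = 6. Surjections via inclusion-exclusion:
S(n,k) = Σ(-1)^i × C(k,i) × (k-i)^n, i=0 to k
i=0: (-1)^0×C(6,0)×6^13 = 13060694016
i=1: (-1)^1×C(6,1)×5^13 = -7324218750
i=2: (-1)^2×C(6,2)×4^13 = 1006632960
i=3: (-1)^3×C(6,3)×3^13 = -31886460
i=4: (-1)^4×C(6,4)×2^13 = 122880
i=5: (-1)^5×C(6,5)×1^13 = -6
i=6: (-1)^6×C(6,6)×0^13 = 0
Total = 6711344640

Number of surjections = 6711344640


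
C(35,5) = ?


C(n,k) = n! / (k!(n-k)!)
C(35,5) = 35! / (5!30!)
= 324632

C(35,5) = 324632


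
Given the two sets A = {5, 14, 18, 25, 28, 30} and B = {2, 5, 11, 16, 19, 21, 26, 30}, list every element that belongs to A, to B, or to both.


A ∪ B = all elements in A or B (or both)
A = {5, 14, 18, 25, 28, 30}
B = {2, 5, 11, 16, 19, 21, 26, 30}
A ∪ B = {2, 5, 11, 14, 16, 18, 19, 21, 25, 26, 28, 30}

A ∪ B = {2, 5, 11, 14, 16, 18, 19, 21, 25, 26, 28, 30}


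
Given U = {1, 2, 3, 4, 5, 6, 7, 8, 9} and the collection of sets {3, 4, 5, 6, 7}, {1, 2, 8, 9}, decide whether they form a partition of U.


A partition requires: (1) non-empty parts, (2) pairwise disjoint, (3) union = U
Parts: {3, 4, 5, 6, 7}, {1, 2, 8, 9}
Union of parts: {1, 2, 3, 4, 5, 6, 7, 8, 9}
U = {1, 2, 3, 4, 5, 6, 7, 8, 9}
All non-empty? True
Pairwise disjoint? True
Covers U? True

Yes, valid partition


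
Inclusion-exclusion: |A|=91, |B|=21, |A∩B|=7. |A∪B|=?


|A ∪ B| = |A| + |B| - |A ∩ B|
= 91 + 21 - 7
= 105

|A ∪ B| = 105


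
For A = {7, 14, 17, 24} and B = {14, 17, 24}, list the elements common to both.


A ∩ B = elements in both A and B
A = {7, 14, 17, 24}
B = {14, 17, 24}
A ∩ B = {14, 17, 24}

A ∩ B = {14, 17, 24}


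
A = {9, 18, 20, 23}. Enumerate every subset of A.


|A| = 4, so |P(A)| = 2^4 = 16
Enumerate subsets by cardinality (0 to 4):
∅, {9}, {18}, {20}, {23}, {9, 18}, {9, 20}, {9, 23}, {18, 20}, {18, 23}, {20, 23}, {9, 18, 20}, {9, 18, 23}, {9, 20, 23}, {18, 20, 23}, {9, 18, 20, 23}

P(A) has 16 subsets: ∅, {9}, {18}, {20}, {23}, {9, 18}, {9, 20}, {9, 23}, {18, 20}, {18, 23}, {20, 23}, {9, 18, 20}, {9, 18, 23}, {9, 20, 23}, {18, 20, 23}, {9, 18, 20, 23}


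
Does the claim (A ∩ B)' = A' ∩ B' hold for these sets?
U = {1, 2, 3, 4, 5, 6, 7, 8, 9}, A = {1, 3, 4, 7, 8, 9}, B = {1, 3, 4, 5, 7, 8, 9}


LHS: A ∩ B = {1, 3, 4, 7, 8, 9}
(A ∩ B)' = U \ (A ∩ B) = {2, 5, 6}
A' = {2, 5, 6}, B' = {2, 6}
Claimed RHS: A' ∩ B' = {2, 6}
Identity is INVALID: LHS = {2, 5, 6} but the RHS claimed here equals {2, 6}. The correct form is (A ∩ B)' = A' ∪ B'.

Identity is invalid: (A ∩ B)' = {2, 5, 6} but A' ∩ B' = {2, 6}. The correct De Morgan law is (A ∩ B)' = A' ∪ B'.


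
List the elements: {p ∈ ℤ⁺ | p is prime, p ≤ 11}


Checking each candidate:
Condition: primes ≤ 11
Result = {2, 3, 5, 7, 11}

{2, 3, 5, 7, 11}


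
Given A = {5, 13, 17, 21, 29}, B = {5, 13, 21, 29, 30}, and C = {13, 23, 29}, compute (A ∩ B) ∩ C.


A ∩ B = {5, 13, 21, 29}
(A ∩ B) ∩ C = {13, 29}

A ∩ B ∩ C = {13, 29}


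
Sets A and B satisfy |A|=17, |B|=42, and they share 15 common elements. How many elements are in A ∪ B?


|A ∪ B| = |A| + |B| - |A ∩ B|
= 17 + 42 - 15
= 44

|A ∪ B| = 44


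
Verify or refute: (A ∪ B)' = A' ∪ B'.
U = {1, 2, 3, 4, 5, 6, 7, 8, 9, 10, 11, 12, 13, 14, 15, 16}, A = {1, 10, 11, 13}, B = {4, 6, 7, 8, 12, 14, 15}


LHS: A ∪ B = {1, 4, 6, 7, 8, 10, 11, 12, 13, 14, 15}
(A ∪ B)' = U \ (A ∪ B) = {2, 3, 5, 9, 16}
A' = {2, 3, 4, 5, 6, 7, 8, 9, 12, 14, 15, 16}, B' = {1, 2, 3, 5, 9, 10, 11, 13, 16}
Claimed RHS: A' ∪ B' = {1, 2, 3, 4, 5, 6, 7, 8, 9, 10, 11, 12, 13, 14, 15, 16}
Identity is INVALID: LHS = {2, 3, 5, 9, 16} but the RHS claimed here equals {1, 2, 3, 4, 5, 6, 7, 8, 9, 10, 11, 12, 13, 14, 15, 16}. The correct form is (A ∪ B)' = A' ∩ B'.

Identity is invalid: (A ∪ B)' = {2, 3, 5, 9, 16} but A' ∪ B' = {1, 2, 3, 4, 5, 6, 7, 8, 9, 10, 11, 12, 13, 14, 15, 16}. The correct De Morgan law is (A ∪ B)' = A' ∩ B'.


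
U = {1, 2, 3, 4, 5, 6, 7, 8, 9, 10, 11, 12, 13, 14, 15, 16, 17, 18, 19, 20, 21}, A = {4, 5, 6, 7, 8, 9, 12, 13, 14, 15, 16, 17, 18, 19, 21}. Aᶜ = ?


Aᶜ = U \ A = elements in U but not in A
U = {1, 2, 3, 4, 5, 6, 7, 8, 9, 10, 11, 12, 13, 14, 15, 16, 17, 18, 19, 20, 21}
A = {4, 5, 6, 7, 8, 9, 12, 13, 14, 15, 16, 17, 18, 19, 21}
Aᶜ = {1, 2, 3, 10, 11, 20}

Aᶜ = {1, 2, 3, 10, 11, 20}


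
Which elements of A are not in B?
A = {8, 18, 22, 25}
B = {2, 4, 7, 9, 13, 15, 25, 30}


A \ B = elements in A but not in B
A = {8, 18, 22, 25}
B = {2, 4, 7, 9, 13, 15, 25, 30}
Remove from A any elements in B
A \ B = {8, 18, 22}

A \ B = {8, 18, 22}


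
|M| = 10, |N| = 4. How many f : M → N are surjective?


n = |M| = 10, k = |N| = 4. Surjections via inclusion-exclusion:
S(n,k) = Σ(-1)^i × C(k,i) × (k-i)^n, i=0 to k
i=0: (-1)^0×C(4,0)×4^10 = 1048576
i=1: (-1)^1×C(4,1)×3^10 = -236196
i=2: (-1)^2×C(4,2)×2^10 = 6144
i=3: (-1)^3×C(4,3)×1^10 = -4
i=4: (-1)^4×C(4,4)×0^10 = 0
Total = 818520

Number of surjections = 818520


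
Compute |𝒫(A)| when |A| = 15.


Number of subsets = 2^n
= 2^15
= 32768

|P(A)| = 32768


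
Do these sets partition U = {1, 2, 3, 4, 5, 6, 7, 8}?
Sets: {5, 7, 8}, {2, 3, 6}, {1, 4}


A partition requires: (1) non-empty parts, (2) pairwise disjoint, (3) union = U
Parts: {5, 7, 8}, {2, 3, 6}, {1, 4}
Union of parts: {1, 2, 3, 4, 5, 6, 7, 8}
U = {1, 2, 3, 4, 5, 6, 7, 8}
All non-empty? True
Pairwise disjoint? True
Covers U? True

Yes, valid partition


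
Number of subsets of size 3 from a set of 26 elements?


C(n,k) = n! / (k!(n-k)!)
C(26,3) = 26! / (3!23!)
= 2600

C(26,3) = 2600


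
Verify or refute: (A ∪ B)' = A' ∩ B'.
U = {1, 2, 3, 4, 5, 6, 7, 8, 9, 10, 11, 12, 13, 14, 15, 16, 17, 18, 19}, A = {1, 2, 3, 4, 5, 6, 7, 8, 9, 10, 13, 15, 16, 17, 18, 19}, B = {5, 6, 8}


LHS: A ∪ B = {1, 2, 3, 4, 5, 6, 7, 8, 9, 10, 13, 15, 16, 17, 18, 19}
(A ∪ B)' = U \ (A ∪ B) = {11, 12, 14}
A' = {11, 12, 14}, B' = {1, 2, 3, 4, 7, 9, 10, 11, 12, 13, 14, 15, 16, 17, 18, 19}
Claimed RHS: A' ∩ B' = {11, 12, 14}
Identity is VALID: LHS = RHS = {11, 12, 14} ✓

Identity is valid. (A ∪ B)' = A' ∩ B' = {11, 12, 14}


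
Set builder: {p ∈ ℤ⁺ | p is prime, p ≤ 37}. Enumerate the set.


Checking each candidate:
Condition: primes ≤ 37
Result = {2, 3, 5, 7, 11, 13, 17, 19, 23, 29, 31, 37}

{2, 3, 5, 7, 11, 13, 17, 19, 23, 29, 31, 37}


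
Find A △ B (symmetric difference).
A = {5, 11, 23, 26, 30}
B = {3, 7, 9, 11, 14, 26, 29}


A △ B = (A \ B) ∪ (B \ A) = elements in exactly one of A or B
A \ B = {5, 23, 30}
B \ A = {3, 7, 9, 14, 29}
A △ B = {3, 5, 7, 9, 14, 23, 29, 30}

A △ B = {3, 5, 7, 9, 14, 23, 29, 30}


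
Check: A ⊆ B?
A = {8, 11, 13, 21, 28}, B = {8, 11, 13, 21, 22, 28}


A ⊆ B means every element of A is in B.
All elements of A are in B.
So A ⊆ B.

Yes, A ⊆ B


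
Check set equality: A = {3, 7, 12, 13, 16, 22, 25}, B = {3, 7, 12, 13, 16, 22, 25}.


Two sets are equal iff they have exactly the same elements.
A = {3, 7, 12, 13, 16, 22, 25}
B = {3, 7, 12, 13, 16, 22, 25}
Same elements → A = B

Yes, A = B


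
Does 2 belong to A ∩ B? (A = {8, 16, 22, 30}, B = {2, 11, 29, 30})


A = {8, 16, 22, 30}, B = {2, 11, 29, 30}
A ∩ B = elements in both A and B
A ∩ B = {30}
Checking if 2 ∈ A ∩ B
2 is not in A ∩ B → False

2 ∉ A ∩ B


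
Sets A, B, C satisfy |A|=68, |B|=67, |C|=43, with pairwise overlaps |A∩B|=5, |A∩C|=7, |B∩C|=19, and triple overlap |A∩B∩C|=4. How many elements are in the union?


|A∪B∪C| = |A|+|B|+|C| - |A∩B|-|A∩C|-|B∩C| + |A∩B∩C|
= 68+67+43 - 5-7-19 + 4
= 178 - 31 + 4
= 151

|A ∪ B ∪ C| = 151


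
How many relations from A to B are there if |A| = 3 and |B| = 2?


A relation from A to B is any subset of A × B.
|A × B| = 3 × 2 = 6
# relations = 2^|A × B| = 2^6 = 64

Number of relations = 64


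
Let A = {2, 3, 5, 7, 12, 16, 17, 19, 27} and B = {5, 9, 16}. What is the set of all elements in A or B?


A ∪ B = all elements in A or B (or both)
A = {2, 3, 5, 7, 12, 16, 17, 19, 27}
B = {5, 9, 16}
A ∪ B = {2, 3, 5, 7, 9, 12, 16, 17, 19, 27}

A ∪ B = {2, 3, 5, 7, 9, 12, 16, 17, 19, 27}


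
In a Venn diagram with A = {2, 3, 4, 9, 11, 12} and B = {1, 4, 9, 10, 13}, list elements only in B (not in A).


A = {2, 3, 4, 9, 11, 12}
B = {1, 4, 9, 10, 13}
Region: only in B (not in A)
Elements: {1, 10, 13}

Elements only in B (not in A): {1, 10, 13}


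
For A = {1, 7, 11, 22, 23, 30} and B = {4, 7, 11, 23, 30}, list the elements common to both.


A ∩ B = elements in both A and B
A = {1, 7, 11, 22, 23, 30}
B = {4, 7, 11, 23, 30}
A ∩ B = {7, 11, 23, 30}

A ∩ B = {7, 11, 23, 30}


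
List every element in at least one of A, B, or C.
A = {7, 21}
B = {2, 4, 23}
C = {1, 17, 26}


A ∪ B = {2, 4, 7, 21, 23}
(A ∪ B) ∪ C = {1, 2, 4, 7, 17, 21, 23, 26}

A ∪ B ∪ C = {1, 2, 4, 7, 17, 21, 23, 26}


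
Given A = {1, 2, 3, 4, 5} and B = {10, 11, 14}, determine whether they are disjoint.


Disjoint means A ∩ B = ∅.
A ∩ B = ∅
A ∩ B = ∅, so A and B are disjoint.

Yes, A and B are disjoint


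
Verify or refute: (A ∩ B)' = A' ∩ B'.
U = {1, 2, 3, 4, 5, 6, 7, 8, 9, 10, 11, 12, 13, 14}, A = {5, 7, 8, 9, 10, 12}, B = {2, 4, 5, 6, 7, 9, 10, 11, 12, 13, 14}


LHS: A ∩ B = {5, 7, 9, 10, 12}
(A ∩ B)' = U \ (A ∩ B) = {1, 2, 3, 4, 6, 8, 11, 13, 14}
A' = {1, 2, 3, 4, 6, 11, 13, 14}, B' = {1, 3, 8}
Claimed RHS: A' ∩ B' = {1, 3}
Identity is INVALID: LHS = {1, 2, 3, 4, 6, 8, 11, 13, 14} but the RHS claimed here equals {1, 3}. The correct form is (A ∩ B)' = A' ∪ B'.

Identity is invalid: (A ∩ B)' = {1, 2, 3, 4, 6, 8, 11, 13, 14} but A' ∩ B' = {1, 3}. The correct De Morgan law is (A ∩ B)' = A' ∪ B'.


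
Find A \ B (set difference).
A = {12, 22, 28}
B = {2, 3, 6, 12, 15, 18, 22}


A \ B = elements in A but not in B
A = {12, 22, 28}
B = {2, 3, 6, 12, 15, 18, 22}
Remove from A any elements in B
A \ B = {28}

A \ B = {28}


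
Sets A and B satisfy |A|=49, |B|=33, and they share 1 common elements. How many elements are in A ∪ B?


|A ∪ B| = |A| + |B| - |A ∩ B|
= 49 + 33 - 1
= 81

|A ∪ B| = 81


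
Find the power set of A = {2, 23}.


|A| = 2, so |P(A)| = 2^2 = 4
Enumerate subsets by cardinality (0 to 2):
∅, {2}, {23}, {2, 23}

P(A) has 4 subsets: ∅, {2}, {23}, {2, 23}


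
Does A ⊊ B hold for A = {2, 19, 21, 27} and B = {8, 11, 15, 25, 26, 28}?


A ⊂ B requires: A ⊆ B AND A ≠ B.
A ⊆ B? No
A ⊄ B, so A is not a proper subset.

No, A is not a proper subset of B


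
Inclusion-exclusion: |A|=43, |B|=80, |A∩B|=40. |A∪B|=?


|A ∪ B| = |A| + |B| - |A ∩ B|
= 43 + 80 - 40
= 83

|A ∪ B| = 83


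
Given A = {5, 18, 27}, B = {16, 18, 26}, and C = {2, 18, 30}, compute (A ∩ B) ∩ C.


A ∩ B = {18}
(A ∩ B) ∩ C = {18}

A ∩ B ∩ C = {18}


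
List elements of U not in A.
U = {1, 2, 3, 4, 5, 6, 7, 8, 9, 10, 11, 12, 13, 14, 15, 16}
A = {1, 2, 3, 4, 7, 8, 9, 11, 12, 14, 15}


Aᶜ = U \ A = elements in U but not in A
U = {1, 2, 3, 4, 5, 6, 7, 8, 9, 10, 11, 12, 13, 14, 15, 16}
A = {1, 2, 3, 4, 7, 8, 9, 11, 12, 14, 15}
Aᶜ = {5, 6, 10, 13, 16}

Aᶜ = {5, 6, 10, 13, 16}


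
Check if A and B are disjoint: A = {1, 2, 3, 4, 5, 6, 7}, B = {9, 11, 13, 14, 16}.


Disjoint means A ∩ B = ∅.
A ∩ B = ∅
A ∩ B = ∅, so A and B are disjoint.

Yes, A and B are disjoint


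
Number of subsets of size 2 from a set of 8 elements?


C(n,k) = n! / (k!(n-k)!)
C(8,2) = 8! / (2!6!)
= 28

C(8,2) = 28


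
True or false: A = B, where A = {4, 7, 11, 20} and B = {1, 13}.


Two sets are equal iff they have exactly the same elements.
A = {4, 7, 11, 20}
B = {1, 13}
Differences: {1, 4, 7, 11, 13, 20}
A ≠ B

No, A ≠ B


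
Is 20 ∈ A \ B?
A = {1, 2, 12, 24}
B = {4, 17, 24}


A = {1, 2, 12, 24}, B = {4, 17, 24}
A \ B = elements in A but not in B
A \ B = {1, 2, 12}
Checking if 20 ∈ A \ B
20 is not in A \ B → False

20 ∉ A \ B


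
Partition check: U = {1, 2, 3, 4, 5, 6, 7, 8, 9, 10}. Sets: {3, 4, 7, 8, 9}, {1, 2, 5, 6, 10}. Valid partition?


A partition requires: (1) non-empty parts, (2) pairwise disjoint, (3) union = U
Parts: {3, 4, 7, 8, 9}, {1, 2, 5, 6, 10}
Union of parts: {1, 2, 3, 4, 5, 6, 7, 8, 9, 10}
U = {1, 2, 3, 4, 5, 6, 7, 8, 9, 10}
All non-empty? True
Pairwise disjoint? True
Covers U? True

Yes, valid partition


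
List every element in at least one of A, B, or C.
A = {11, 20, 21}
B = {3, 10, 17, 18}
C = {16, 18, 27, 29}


A ∪ B = {3, 10, 11, 17, 18, 20, 21}
(A ∪ B) ∪ C = {3, 10, 11, 16, 17, 18, 20, 21, 27, 29}

A ∪ B ∪ C = {3, 10, 11, 16, 17, 18, 20, 21, 27, 29}


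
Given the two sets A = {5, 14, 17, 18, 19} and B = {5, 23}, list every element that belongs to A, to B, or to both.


A ∪ B = all elements in A or B (or both)
A = {5, 14, 17, 18, 19}
B = {5, 23}
A ∪ B = {5, 14, 17, 18, 19, 23}

A ∪ B = {5, 14, 17, 18, 19, 23}


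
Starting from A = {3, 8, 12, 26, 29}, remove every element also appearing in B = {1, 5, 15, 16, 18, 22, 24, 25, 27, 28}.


A \ B = elements in A but not in B
A = {3, 8, 12, 26, 29}
B = {1, 5, 15, 16, 18, 22, 24, 25, 27, 28}
Remove from A any elements in B
A \ B = {3, 8, 12, 26, 29}

A \ B = {3, 8, 12, 26, 29}


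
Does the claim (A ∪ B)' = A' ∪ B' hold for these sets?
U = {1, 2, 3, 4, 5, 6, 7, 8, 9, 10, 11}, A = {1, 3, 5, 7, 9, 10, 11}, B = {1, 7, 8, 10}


LHS: A ∪ B = {1, 3, 5, 7, 8, 9, 10, 11}
(A ∪ B)' = U \ (A ∪ B) = {2, 4, 6}
A' = {2, 4, 6, 8}, B' = {2, 3, 4, 5, 6, 9, 11}
Claimed RHS: A' ∪ B' = {2, 3, 4, 5, 6, 8, 9, 11}
Identity is INVALID: LHS = {2, 4, 6} but the RHS claimed here equals {2, 3, 4, 5, 6, 8, 9, 11}. The correct form is (A ∪ B)' = A' ∩ B'.

Identity is invalid: (A ∪ B)' = {2, 4, 6} but A' ∪ B' = {2, 3, 4, 5, 6, 8, 9, 11}. The correct De Morgan law is (A ∪ B)' = A' ∩ B'.


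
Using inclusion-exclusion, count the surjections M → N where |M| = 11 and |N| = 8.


n = |M| = 11, k = |N| = 8. Surjections via inclusion-exclusion:
S(n,k) = Σ(-1)^i × C(k,i) × (k-i)^n, i=0 to k
i=0: (-1)^0×C(8,0)×8^11 = 8589934592
i=1: (-1)^1×C(8,1)×7^11 = -15818613944
i=2: (-1)^2×C(8,2)×6^11 = 10158317568
i=3: (-1)^3×C(8,3)×5^11 = -2734375000
i=4: (-1)^4×C(8,4)×4^11 = 293601280
i=5: (-1)^5×C(8,5)×3^11 = -9920232
i=6: (-1)^6×C(8,6)×2^11 = 57344
i=7: (-1)^7×C(8,7)×1^11 = -8
i=8: (-1)^8×C(8,8)×0^11 = 0
Total = 479001600

Number of surjections = 479001600


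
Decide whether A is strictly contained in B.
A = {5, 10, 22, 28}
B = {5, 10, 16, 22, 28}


A ⊂ B requires: A ⊆ B AND A ≠ B.
A ⊆ B? Yes
A = B? No
A ⊂ B: Yes (A is a proper subset of B)

Yes, A ⊂ B


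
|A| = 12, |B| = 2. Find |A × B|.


|A × B| = |A| × |B|
= 12 × 2
= 24

|A × B| = 24


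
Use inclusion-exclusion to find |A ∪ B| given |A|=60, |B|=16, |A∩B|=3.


|A ∪ B| = |A| + |B| - |A ∩ B|
= 60 + 16 - 3
= 73

|A ∪ B| = 73


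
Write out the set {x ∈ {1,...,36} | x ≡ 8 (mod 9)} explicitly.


Checking each candidate:
Condition: x in {1,...,36} with x ≡ 8 (mod 9)
Result = {8, 17, 26, 35}

{8, 17, 26, 35}


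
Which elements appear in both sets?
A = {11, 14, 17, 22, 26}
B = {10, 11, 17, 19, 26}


A ∩ B = elements in both A and B
A = {11, 14, 17, 22, 26}
B = {10, 11, 17, 19, 26}
A ∩ B = {11, 17, 26}

A ∩ B = {11, 17, 26}


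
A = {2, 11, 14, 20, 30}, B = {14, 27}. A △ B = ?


A △ B = (A \ B) ∪ (B \ A) = elements in exactly one of A or B
A \ B = {2, 11, 20, 30}
B \ A = {27}
A △ B = {2, 11, 20, 27, 30}

A △ B = {2, 11, 20, 27, 30}


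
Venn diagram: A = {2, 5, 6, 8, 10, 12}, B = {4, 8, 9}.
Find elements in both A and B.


A = {2, 5, 6, 8, 10, 12}
B = {4, 8, 9}
Region: in both A and B
Elements: {8}

Elements in both A and B: {8}


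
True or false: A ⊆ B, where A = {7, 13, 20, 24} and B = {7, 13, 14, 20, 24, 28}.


A ⊆ B means every element of A is in B.
All elements of A are in B.
So A ⊆ B.

Yes, A ⊆ B


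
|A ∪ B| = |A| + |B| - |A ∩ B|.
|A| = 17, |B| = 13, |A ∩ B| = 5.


|A ∪ B| = |A| + |B| - |A ∩ B|
= 17 + 13 - 5
= 25

|A ∪ B| = 25


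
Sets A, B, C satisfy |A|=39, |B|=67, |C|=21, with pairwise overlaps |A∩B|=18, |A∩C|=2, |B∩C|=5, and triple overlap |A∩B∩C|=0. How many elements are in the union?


|A∪B∪C| = |A|+|B|+|C| - |A∩B|-|A∩C|-|B∩C| + |A∩B∩C|
= 39+67+21 - 18-2-5 + 0
= 127 - 25 + 0
= 102

|A ∪ B ∪ C| = 102


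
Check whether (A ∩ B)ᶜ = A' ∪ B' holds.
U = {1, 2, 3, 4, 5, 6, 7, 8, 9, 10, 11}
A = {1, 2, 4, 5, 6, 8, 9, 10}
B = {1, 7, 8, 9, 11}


LHS: A ∩ B = {1, 8, 9}
(A ∩ B)' = U \ (A ∩ B) = {2, 3, 4, 5, 6, 7, 10, 11}
A' = {3, 7, 11}, B' = {2, 3, 4, 5, 6, 10}
Claimed RHS: A' ∪ B' = {2, 3, 4, 5, 6, 7, 10, 11}
Identity is VALID: LHS = RHS = {2, 3, 4, 5, 6, 7, 10, 11} ✓

Identity is valid. (A ∩ B)' = A' ∪ B' = {2, 3, 4, 5, 6, 7, 10, 11}


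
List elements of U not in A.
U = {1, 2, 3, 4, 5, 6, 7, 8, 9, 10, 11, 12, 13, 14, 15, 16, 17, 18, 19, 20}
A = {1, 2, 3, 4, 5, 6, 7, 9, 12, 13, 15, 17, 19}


Aᶜ = U \ A = elements in U but not in A
U = {1, 2, 3, 4, 5, 6, 7, 8, 9, 10, 11, 12, 13, 14, 15, 16, 17, 18, 19, 20}
A = {1, 2, 3, 4, 5, 6, 7, 9, 12, 13, 15, 17, 19}
Aᶜ = {8, 10, 11, 14, 16, 18, 20}

Aᶜ = {8, 10, 11, 14, 16, 18, 20}
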